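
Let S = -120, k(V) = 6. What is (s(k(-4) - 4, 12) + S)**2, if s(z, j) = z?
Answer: 13924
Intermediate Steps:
(s(k(-4) - 4, 12) + S)**2 = ((6 - 4) - 120)**2 = (2 - 120)**2 = (-118)**2 = 13924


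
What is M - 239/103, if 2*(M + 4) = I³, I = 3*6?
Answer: 299697/103 ≈ 2909.7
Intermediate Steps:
I = 18
M = 2912 (M = -4 + (½)*18³ = -4 + (½)*5832 = -4 + 2916 = 2912)
M - 239/103 = 2912 - 239/103 = 299697/103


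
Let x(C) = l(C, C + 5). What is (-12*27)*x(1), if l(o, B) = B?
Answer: -1944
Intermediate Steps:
x(C) = 5 + C (x(C) = C + 5 = 5 + C)
(-12*27)*x(1) = (-12*27)*(5 + 1) = -324*6 = -1944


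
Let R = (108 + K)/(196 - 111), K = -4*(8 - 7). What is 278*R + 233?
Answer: 48717/85 ≈ 573.14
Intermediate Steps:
K = -4 (K = -4*1 = -4)
R = 104/85 (R = (108 - 4)/(196 - 111) = 104/85 ≈ 1.2235)
278*R + 233 = 278*(104/85) + 233 = 28912/85 + 233 = 48717/85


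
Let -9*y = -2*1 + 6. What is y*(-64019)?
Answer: 256076/9 ≈ 28453.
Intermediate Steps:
y = -4/9 (y = -(-2*1 + 6)/9 = -(-2 + 6)/9 = -⅑*4 = -4/9 ≈ -0.44444)
y*(-64019) = -4/9*(-64019) = 256076/9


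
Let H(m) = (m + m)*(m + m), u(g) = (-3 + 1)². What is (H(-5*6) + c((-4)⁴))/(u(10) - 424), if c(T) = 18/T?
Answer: -153603/17920 ≈ -8.5716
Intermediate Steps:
u(g) = 4 (u(g) = (-2)² = 4)
H(m) = 4*m² (H(m) = (2*m)*(2*m) = 4*m²)
(H(-5*6) + c((-4)⁴))/(u(10) - 424) = (4*(-5*6)² + 18/((-4)⁴))/(4 - 424) = (4*(-30)² + 18/256)/(-420) = (4*900 + 18*(1/256))*(-1/420) = (3600 + 9/128)*(-1/420) = (460809/128)*(-1/420) = -153603/17920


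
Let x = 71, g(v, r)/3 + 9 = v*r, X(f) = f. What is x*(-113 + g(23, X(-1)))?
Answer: -14839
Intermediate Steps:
g(v, r) = -27 + 3*r*v (g(v, r) = -27 + 3*(v*r) = -27 + 3*(r*v) = -27 + 3*r*v)
x*(-113 + g(23, X(-1))) = 71*(-113 + (-27 + 3*(-1)*23)) = 71*(-113 + (-27 - 69)) = 71*(-113 - 96) = 71*(-209) = -14839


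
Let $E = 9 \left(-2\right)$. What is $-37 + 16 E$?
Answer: $-325$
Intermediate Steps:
$E = -18$
$-37 + 16 E = -37 + 16 \left(-18\right) = -37 - 288 = -325$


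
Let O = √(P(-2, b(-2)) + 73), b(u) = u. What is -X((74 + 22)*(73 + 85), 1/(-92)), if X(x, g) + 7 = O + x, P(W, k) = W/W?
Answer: -15161 - √74 ≈ -15170.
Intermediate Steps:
P(W, k) = 1
O = √74 (O = √(1 + 73) = √74 ≈ 8.6023)
X(x, g) = -7 + x + √74 (X(x, g) = -7 + (√74 + x) = -7 + (x + √74) = -7 + x + √74)
-X((74 + 22)*(73 + 85), 1/(-92)) = -(-7 + (74 + 22)*(73 + 85) + √74) = -(-7 + 96*158 + √74) = -(-7 + 15168 + √74) = -(15161 + √74) = -15161 - √74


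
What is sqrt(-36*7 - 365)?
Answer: I*sqrt(617) ≈ 24.839*I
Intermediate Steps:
sqrt(-36*7 - 365) = sqrt(-252 - 365) = sqrt(-617) = I*sqrt(617)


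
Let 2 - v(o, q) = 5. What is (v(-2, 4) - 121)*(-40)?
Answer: 4960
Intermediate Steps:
v(o, q) = -3 (v(o, q) = 2 - 1*5 = 2 - 5 = -3)
(v(-2, 4) - 121)*(-40) = (-3 - 121)*(-40) = -124*(-40) = 4960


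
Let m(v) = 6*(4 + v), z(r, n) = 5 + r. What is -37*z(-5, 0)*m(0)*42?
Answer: 0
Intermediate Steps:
m(v) = 24 + 6*v
-37*z(-5, 0)*m(0)*42 = -37*(5 - 5)*(24 + 6*0)*42 = -0*(24 + 0)*42 = -0*24*42 = -37*0*42 = 0*42 = 0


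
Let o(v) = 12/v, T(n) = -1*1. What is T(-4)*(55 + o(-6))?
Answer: -53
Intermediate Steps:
T(n) = -1
T(-4)*(55 + o(-6)) = -(55 + 12/(-6)) = -(55 + 12*(-⅙)) = -(55 - 2) = -1*53 = -53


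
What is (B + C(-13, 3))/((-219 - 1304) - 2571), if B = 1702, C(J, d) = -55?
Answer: -1647/4094 ≈ -0.40230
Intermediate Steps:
(B + C(-13, 3))/((-219 - 1304) - 2571) = (1702 - 55)/((-219 - 1304) - 2571) = 1647/(-1523 - 2571) = 1647/(-4094) = 1647*(-1/4094) = -1647/4094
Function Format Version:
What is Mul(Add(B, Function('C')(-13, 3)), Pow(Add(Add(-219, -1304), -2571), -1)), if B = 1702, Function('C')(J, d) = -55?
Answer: Rational(-1647, 4094) ≈ -0.40230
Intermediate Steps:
Mul(Add(B, Function('C')(-13, 3)), Pow(Add(Add(-219, -1304), -2571), -1)) = Mul(Add(1702, -55), Pow(Add(Add(-219, -1304), -2571), -1)) = Mul(1647, Pow(Add(-1523, -2571), -1)) = Mul(1647, Pow(-4094, -1)) = Mul(1647, Rational(-1, 4094)) = Rational(-1647, 4094)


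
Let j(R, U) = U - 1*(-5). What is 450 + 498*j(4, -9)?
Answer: -1542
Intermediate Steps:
j(R, U) = 5 + U (j(R, U) = U + 5 = 5 + U)
450 + 498*j(4, -9) = 450 + 498*(5 - 9) = 450 + 498*(-4) = 450 - 1992 = -1542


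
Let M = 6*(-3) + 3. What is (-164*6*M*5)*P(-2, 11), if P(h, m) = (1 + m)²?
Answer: 10627200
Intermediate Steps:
M = -15 (M = -18 + 3 = -15)
(-164*6*M*5)*P(-2, 11) = (-164*6*(-15)*5)*(1 + 11)² = -(-14760)*5*12² = -164*(-450)*144 = 73800*144 = 10627200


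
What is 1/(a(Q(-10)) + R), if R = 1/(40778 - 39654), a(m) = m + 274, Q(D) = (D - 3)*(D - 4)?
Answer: 1124/512545 ≈ 0.0021930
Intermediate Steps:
Q(D) = (-4 + D)*(-3 + D) (Q(D) = (-3 + D)*(-4 + D) = (-4 + D)*(-3 + D))
a(m) = 274 + m
R = 1/1124 ≈ 0.00088968
1/(a(Q(-10)) + R) = 1/((274 + (12 + (-10)² - 7*(-10))) + 1/1124) = 1/((274 + (12 + 100 + 70)) + 1/1124) = 1/((274 + 182) + 1/1124) = 1/(456 + 1/1124) = 1/(512545/1124) = 1124/512545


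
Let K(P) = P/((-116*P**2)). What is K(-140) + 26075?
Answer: 423458001/16240 ≈ 26075.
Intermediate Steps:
K(P) = -1/(116*P) (K(P) = P*(-1/(116*P**2)) = -1/(116*P))
K(-140) + 26075 = -1/116/(-140) + 26075 = -1/116*(-1/140) + 26075 = 1/16240 + 26075 = 423458001/16240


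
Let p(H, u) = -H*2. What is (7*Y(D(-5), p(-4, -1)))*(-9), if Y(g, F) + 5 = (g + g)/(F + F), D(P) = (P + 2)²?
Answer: 1953/8 ≈ 244.13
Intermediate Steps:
D(P) = (2 + P)²
p(H, u) = -2*H
Y(g, F) = -5 + g/F (Y(g, F) = -5 + (g + g)/(F + F) = -5 + (2*g)/((2*F)) = -5 + (2*g)*(1/(2*F)) = -5 + g/F)
(7*Y(D(-5), p(-4, -1)))*(-9) = (7*(-5 + (2 - 5)²/((-2*(-4)))))*(-9) = (7*(-5 + (-3)²/8))*(-9) = (7*(-5 + 9*(⅛)))*(-9) = (7*(-5 + 9/8))*(-9) = (7*(-31/8))*(-9) = -217/8*(-9) = 1953/8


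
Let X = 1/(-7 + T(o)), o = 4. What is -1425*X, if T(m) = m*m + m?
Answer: -1425/13 ≈ -109.62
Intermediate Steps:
T(m) = m + m**2 (T(m) = m**2 + m = m + m**2)
X = 1/13 (X = 1/(-7 + 4*(1 + 4)) = 1/(-7 + 4*5) = 1/(-7 + 20) = 1/13 ≈ 0.076923)
-1425*X = -1425*1/13 = -1425/13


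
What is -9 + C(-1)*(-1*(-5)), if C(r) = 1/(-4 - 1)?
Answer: -10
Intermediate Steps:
C(r) = -⅕ (C(r) = 1/(-5) = -⅕)
-9 + C(-1)*(-1*(-5)) = -9 - (-1)*(-5)/5 = -9 - ⅕*5 = -9 - 1 = -10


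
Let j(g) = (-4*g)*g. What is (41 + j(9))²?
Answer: 80089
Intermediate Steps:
j(g) = -4*g²
(41 + j(9))² = (41 - 4*9²)² = (41 - 4*81)² = (41 - 324)² = (-283)² = 80089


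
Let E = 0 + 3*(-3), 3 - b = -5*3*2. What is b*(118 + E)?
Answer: 3597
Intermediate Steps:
b = 33 (b = 3 - (-5*3)*2 = 3 - (-15)*2 = 3 - 1*(-30) = 3 + 30 = 33)
E = -9 (E = 0 - 9 = -9)
b*(118 + E) = 33*(118 - 9) = 33*109 = 3597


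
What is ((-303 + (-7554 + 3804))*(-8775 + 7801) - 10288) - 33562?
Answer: 3903772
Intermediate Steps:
((-303 + (-7554 + 3804))*(-8775 + 7801) - 10288) - 33562 = ((-303 - 3750)*(-974) - 10288) - 33562 = (-4053*(-974) - 10288) - 33562 = (3947622 - 10288) - 33562 = 3937334 - 33562 = 3903772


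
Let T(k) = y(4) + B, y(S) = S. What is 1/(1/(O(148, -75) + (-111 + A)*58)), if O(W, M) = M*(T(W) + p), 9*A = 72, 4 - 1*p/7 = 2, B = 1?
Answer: -7399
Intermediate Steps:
p = 14 (p = 28 - 7*2 = 28 - 14 = 14)
T(k) = 5 (T(k) = 4 + 1 = 5)
A = 8 (A = (⅑)*72 = 8)
O(W, M) = 19*M (O(W, M) = M*(5 + 14) = M*19 = 19*M)
1/(1/(O(148, -75) + (-111 + A)*58)) = 1/(1/(19*(-75) + (-111 + 8)*58)) = 1/(1/(-1425 - 103*58)) = 1/(1/(-1425 - 5974)) = 1/(1/(-7399)) = 1/(-1/7399) = -7399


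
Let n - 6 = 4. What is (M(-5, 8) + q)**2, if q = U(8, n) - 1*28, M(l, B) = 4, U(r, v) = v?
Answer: 196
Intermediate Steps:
n = 10 (n = 6 + 4 = 10)
q = -18 (q = 10 - 1*28 = 10 - 28 = -18)
(M(-5, 8) + q)**2 = (4 - 18)**2 = (-14)**2 = 196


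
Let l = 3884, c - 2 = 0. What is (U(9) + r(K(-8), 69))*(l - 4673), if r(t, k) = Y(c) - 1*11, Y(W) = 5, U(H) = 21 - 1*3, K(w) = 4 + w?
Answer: -9468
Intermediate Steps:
c = 2 (c = 2 + 0 = 2)
U(H) = 18 (U(H) = 21 - 3 = 18)
r(t, k) = -6 (r(t, k) = 5 - 1*11 = 5 - 11 = -6)
(U(9) + r(K(-8), 69))*(l - 4673) = (18 - 6)*(3884 - 4673) = 12*(-789) = -9468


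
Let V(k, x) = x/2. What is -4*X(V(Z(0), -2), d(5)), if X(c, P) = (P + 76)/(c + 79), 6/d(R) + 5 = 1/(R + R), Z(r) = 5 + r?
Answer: -7328/1911 ≈ -3.8346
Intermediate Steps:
d(R) = 6/(-5 + 1/(2*R)) (d(R) = 6/(-5 + 1/(R + R)) = 6/(-5 + 1/(2*R)))
V(k, x) = x/2 (V(k, x) = x*(½) = x/2)
X(c, P) = (76 + P)/(79 + c)
-4*X(V(Z(0), -2), d(5)) = -4*(76 - 12*5/(-1 + 10*5))/(79 + (½)*(-2)) = -4*(76 - 12*5/(-1 + 50))/(79 - 1) = -4*(76 - 12*5/49)/78 = -2*(76 - 12*5*1/49)/39 = -2*(76 - 60/49)/39 = -2*3664/(39*49) = -4*1832/1911 = -7328/1911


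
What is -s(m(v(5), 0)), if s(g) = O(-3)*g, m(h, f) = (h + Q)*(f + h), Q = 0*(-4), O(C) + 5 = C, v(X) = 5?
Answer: 200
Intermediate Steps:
O(C) = -5 + C
Q = 0
m(h, f) = h*(f + h) (m(h, f) = (h + 0)*(f + h) = h*(f + h))
s(g) = -8*g (s(g) = (-5 - 3)*g = -8*g)
-s(m(v(5), 0)) = -(-8)*5*(0 + 5) = -(-8)*5*5 = -(-8)*25 = -1*(-200) = 200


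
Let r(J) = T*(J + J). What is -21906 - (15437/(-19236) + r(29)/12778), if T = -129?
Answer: -2692050611555/122898804 ≈ -21905.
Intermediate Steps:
r(J) = -258*J (r(J) = -129*(J + J) = -258*J)
-21906 - (15437/(-19236) + r(29)/12778) = -21906 - (15437/(-19236) - 258*29/12778) = -21906 - (15437*(-1/19236) - 7482*1/12778) = -21906 - (-15437/19236 - 3741/6389) = -21906 - 1*(-170588869/122898804) = -21906 + 170588869/122898804 = -2692050611555/122898804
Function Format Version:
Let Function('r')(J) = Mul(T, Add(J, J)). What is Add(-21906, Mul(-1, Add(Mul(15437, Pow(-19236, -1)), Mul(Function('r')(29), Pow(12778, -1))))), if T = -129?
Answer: Rational(-2692050611555, 122898804) ≈ -21905.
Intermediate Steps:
Function('r')(J) = Mul(-258, J) (Function('r')(J) = Mul(-129, Add(J, J)) = Mul(-129, Mul(2, J)) = Mul(-258, J))
Add(-21906, Mul(-1, Add(Mul(15437, Pow(-19236, -1)), Mul(Function('r')(29), Pow(12778, -1))))) = Add(-21906, Mul(-1, Add(Mul(15437, Pow(-19236, -1)), Mul(Mul(-258, 29), Pow(12778, -1))))) = Add(-21906, Mul(-1, Add(Mul(15437, Rational(-1, 19236)), Mul(-7482, Rational(1, 12778))))) = Add(-21906, Mul(-1, Add(Rational(-15437, 19236), Rational(-3741, 6389)))) = Add(-21906, Mul(-1, Rational(-170588869, 122898804))) = Add(-21906, Rational(170588869, 122898804)) = Rational(-2692050611555, 122898804)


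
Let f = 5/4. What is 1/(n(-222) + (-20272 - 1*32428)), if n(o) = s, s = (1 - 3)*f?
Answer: -2/105405 ≈ -1.8974e-5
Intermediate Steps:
f = 5/4 (f = 5*(1/4) = 5/4 ≈ 1.2500)
s = -5/2 (s = (1 - 3)*(5/4) = -2*5/4 = -5/2 ≈ -2.5000)
n(o) = -5/2
1/(n(-222) + (-20272 - 1*32428)) = 1/(-5/2 + (-20272 - 1*32428)) = 1/(-5/2 + (-20272 - 32428)) = 1/(-5/2 - 52700) = 1/(-105405/2) = -2/105405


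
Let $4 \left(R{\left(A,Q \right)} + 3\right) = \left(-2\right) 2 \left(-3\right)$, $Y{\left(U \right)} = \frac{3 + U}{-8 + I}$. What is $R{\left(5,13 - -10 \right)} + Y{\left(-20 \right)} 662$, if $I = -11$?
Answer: $\frac{11254}{19} \approx 592.32$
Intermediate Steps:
$Y{\left(U \right)} = - \frac{3}{19} - \frac{U}{19}$ ($Y{\left(U \right)} = \frac{3 + U}{-8 - 11} = \frac{3 + U}{-19} = \left(3 + U\right) \left(- \frac{1}{19}\right) = - \frac{3}{19} - \frac{U}{19}$)
$R{\left(A,Q \right)} = 0$ ($R{\left(A,Q \right)} = -3 + \frac{\left(-2\right) 2 \left(-3\right)}{4} = -3 + \frac{\left(-4\right) \left(-3\right)}{4} = -3 + \frac{1}{4} \cdot 12 = -3 + 3 = 0$)
$R{\left(5,13 - -10 \right)} + Y{\left(-20 \right)} 662 = 0 + \left(- \frac{3}{19} - - \frac{20}{19}\right) 662 = 0 + \left(- \frac{3}{19} + \frac{20}{19}\right) 662 = 0 + \frac{17}{19} \cdot 662 = 0 + \frac{11254}{19} = \frac{11254}{19}$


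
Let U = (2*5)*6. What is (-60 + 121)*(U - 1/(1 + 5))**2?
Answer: 7861741/36 ≈ 2.1838e+5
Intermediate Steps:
U = 60 (U = 10*6 = 60)
(-60 + 121)*(U - 1/(1 + 5))**2 = (-60 + 121)*(60 - 1/(1 + 5))**2 = 61*(60 - 1/6)**2 = 61*(359/6)**2 = 61*(128881/36) = 7861741/36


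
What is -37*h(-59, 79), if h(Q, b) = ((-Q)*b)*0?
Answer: 0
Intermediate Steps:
h(Q, b) = 0 (h(Q, b) = -Q*b*0 = 0)
-37*h(-59, 79) = -37*0 = 0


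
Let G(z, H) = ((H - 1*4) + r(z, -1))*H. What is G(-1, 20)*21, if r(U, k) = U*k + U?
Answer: 6720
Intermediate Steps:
r(U, k) = U + U*k
G(z, H) = H*(-4 + H) (G(z, H) = ((H - 1*4) + z*(1 - 1))*H = ((H - 4) + z*0)*H = ((-4 + H) + 0)*H = (-4 + H)*H = H*(-4 + H))
G(-1, 20)*21 = (20*(-4 + 20))*21 = (20*16)*21 = 320*21 = 6720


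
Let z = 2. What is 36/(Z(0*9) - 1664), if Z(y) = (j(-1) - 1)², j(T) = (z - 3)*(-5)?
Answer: -9/412 ≈ -0.021845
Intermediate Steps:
j(T) = 5 (j(T) = (2 - 3)*(-5) = -1*(-5) = 5)
Z(y) = 16 (Z(y) = (5 - 1)² = 4² = 16)
36/(Z(0*9) - 1664) = 36/(16 - 1664) = 36/(-1648) = -1/1648*36 = -9/412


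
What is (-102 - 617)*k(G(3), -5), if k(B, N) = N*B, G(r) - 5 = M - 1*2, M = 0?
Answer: 10785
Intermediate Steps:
G(r) = 3 (G(r) = 5 + (0 - 1*2) = 5 + (0 - 2) = 5 - 2 = 3)
k(B, N) = B*N
(-102 - 617)*k(G(3), -5) = (-102 - 617)*(3*(-5)) = -719*(-15) = 10785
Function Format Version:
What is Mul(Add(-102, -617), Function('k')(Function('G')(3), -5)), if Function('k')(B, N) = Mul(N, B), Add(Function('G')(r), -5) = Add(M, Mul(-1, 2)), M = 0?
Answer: 10785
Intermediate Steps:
Function('G')(r) = 3 (Function('G')(r) = Add(5, Add(0, Mul(-1, 2))) = Add(5, Add(0, -2)) = Add(5, -2) = 3)
Function('k')(B, N) = Mul(B, N)
Mul(Add(-102, -617), Function('k')(Function('G')(3), -5)) = Mul(Add(-102, -617), Mul(3, -5)) = Mul(-719, -15) = 10785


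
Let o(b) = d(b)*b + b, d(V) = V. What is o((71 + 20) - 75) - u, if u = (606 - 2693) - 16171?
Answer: 18530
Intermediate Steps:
o(b) = b + b**2 (o(b) = b*b + b = b**2 + b = b + b**2)
u = -18258 (u = -2087 - 16171 = -18258)
o((71 + 20) - 75) - u = ((71 + 20) - 75)*(1 + ((71 + 20) - 75)) - 1*(-18258) = (91 - 75)*(1 + (91 - 75)) + 18258 = 16*(1 + 16) + 18258 = 16*17 + 18258 = 272 + 18258 = 18530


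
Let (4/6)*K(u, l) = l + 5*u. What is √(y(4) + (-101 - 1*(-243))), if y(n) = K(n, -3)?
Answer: √670/2 ≈ 12.942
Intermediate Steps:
K(u, l) = 3*l/2 + 15*u/2 (K(u, l) = 3*(l + 5*u)/2 = 3*l/2 + 15*u/2)
y(n) = -9/2 + 15*n/2 (y(n) = (3/2)*(-3) + 15*n/2 = -9/2 + 15*n/2)
√(y(4) + (-101 - 1*(-243))) = √((-9/2 + (15/2)*4) + (-101 - 1*(-243))) = √((-9/2 + 30) + (-101 + 243)) = √(51/2 + 142) = √(335/2) = √670/2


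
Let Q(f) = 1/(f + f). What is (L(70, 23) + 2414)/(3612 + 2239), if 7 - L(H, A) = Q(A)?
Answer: 111365/269146 ≈ 0.41377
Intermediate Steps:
Q(f) = 1/(2*f)
L(H, A) = 7 - 1/(2*A)
(L(70, 23) + 2414)/(3612 + 2239) = ((7 - 1/2/23) + 2414)/(3612 + 2239) = ((7 - 1/2*1/23) + 2414)/5851 = ((7 - 1/46) + 2414)*(1/5851) = (321/46 + 2414)*(1/5851) = (111365/46)*(1/5851) = 111365/269146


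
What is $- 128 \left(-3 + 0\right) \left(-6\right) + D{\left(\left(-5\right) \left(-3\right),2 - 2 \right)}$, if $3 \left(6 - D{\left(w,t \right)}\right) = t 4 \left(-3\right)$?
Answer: $-2298$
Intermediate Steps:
$D{\left(w,t \right)} = 6 + 4 t$ ($D{\left(w,t \right)} = 6 - \frac{t 4 \left(-3\right)}{3} = 6 - \frac{4 t \left(-3\right)}{3} = 6 - \frac{\left(-12\right) t}{3} = 6 + 4 t$)
$- 128 \left(-3 + 0\right) \left(-6\right) + D{\left(\left(-5\right) \left(-3\right),2 - 2 \right)} = - 128 \left(-3 + 0\right) \left(-6\right) + \left(6 + 4 \left(2 - 2\right)\right) = - 128 \left(\left(-3\right) \left(-6\right)\right) + \left(6 + 4 \left(2 - 2\right)\right) = \left(-128\right) 18 + \left(6 + 4 \cdot 0\right) = -2304 + \left(6 + 0\right) = -2304 + 6 = -2298$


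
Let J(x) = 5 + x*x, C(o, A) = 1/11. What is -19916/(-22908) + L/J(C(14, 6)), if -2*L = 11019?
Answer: -2543256275/2313708 ≈ -1099.2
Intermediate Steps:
C(o, A) = 1/11
L = -11019/2 (L = -½*11019 = -11019/2 ≈ -5509.5)
J(x) = 5 + x²
-19916/(-22908) + L/J(C(14, 6)) = -19916/(-22908) - 11019/(2*(5 + (1/11)²)) = -19916*(-1/22908) - 11019/(2*(5 + 1/121)) = 4979/5727 - 11019/(2*606/121) = 4979/5727 - 11019/2*121/606 = 4979/5727 - 444433/404 = -2543256275/2313708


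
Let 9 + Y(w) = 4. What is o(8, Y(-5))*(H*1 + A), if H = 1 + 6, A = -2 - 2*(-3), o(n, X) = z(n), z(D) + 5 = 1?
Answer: -44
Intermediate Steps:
z(D) = -4 (z(D) = -5 + 1 = -4)
Y(w) = -5 (Y(w) = -9 + 4 = -5)
o(n, X) = -4
A = 4 (A = -2 + 6 = 4)
H = 7
o(8, Y(-5))*(H*1 + A) = -4*(7*1 + 4) = -4*(7 + 4) = -4*11 = -44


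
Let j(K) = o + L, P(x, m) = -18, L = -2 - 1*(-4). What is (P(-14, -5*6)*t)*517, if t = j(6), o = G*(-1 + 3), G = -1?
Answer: 0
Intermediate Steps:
o = -2 (o = -(-1 + 3) = -1*2 = -2)
L = 2 (L = -2 + 4 = 2)
j(K) = 0 (j(K) = -2 + 2 = 0)
t = 0
(P(-14, -5*6)*t)*517 = -18*0*517 = 0*517 = 0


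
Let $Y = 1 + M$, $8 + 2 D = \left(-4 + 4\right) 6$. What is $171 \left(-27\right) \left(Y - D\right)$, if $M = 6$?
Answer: $-50787$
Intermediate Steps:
$D = -4$ ($D = -4 + \frac{\left(-4 + 4\right) 6}{2} = -4 + \frac{0 \cdot 6}{2} = -4 + \frac{1}{2} \cdot 0 = -4 + 0 = -4$)
$Y = 7$ ($Y = 1 + 6 = 7$)
$171 \left(-27\right) \left(Y - D\right) = 171 \left(-27\right) \left(7 - -4\right) = - 4617 \left(7 + 4\right) = \left(-4617\right) 11 = -50787$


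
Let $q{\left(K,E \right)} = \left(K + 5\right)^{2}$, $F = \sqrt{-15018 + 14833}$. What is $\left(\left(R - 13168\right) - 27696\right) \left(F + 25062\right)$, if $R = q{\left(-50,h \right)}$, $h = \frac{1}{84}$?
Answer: $-973383018 - 38839 i \sqrt{185} \approx -9.7338 \cdot 10^{8} - 5.2827 \cdot 10^{5} i$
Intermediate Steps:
$h = \frac{1}{84} \approx 0.011905$
$F = i \sqrt{185}$ ($F = \sqrt{-185} = i \sqrt{185} \approx 13.601 i$)
$q{\left(K,E \right)} = \left(5 + K\right)^{2}$
$R = 2025$ ($R = \left(5 - 50\right)^{2} = \left(-45\right)^{2} = 2025$)
$\left(\left(R - 13168\right) - 27696\right) \left(F + 25062\right) = \left(\left(2025 - 13168\right) - 27696\right) \left(i \sqrt{185} + 25062\right) = \left(-11143 - 27696\right) \left(25062 + i \sqrt{185}\right) = - 38839 \left(25062 + i \sqrt{185}\right) = -973383018 - 38839 i \sqrt{185}$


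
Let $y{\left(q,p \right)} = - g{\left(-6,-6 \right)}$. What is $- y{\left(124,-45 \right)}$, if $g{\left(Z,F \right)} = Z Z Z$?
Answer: $-216$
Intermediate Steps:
$g{\left(Z,F \right)} = Z^{3}$ ($g{\left(Z,F \right)} = Z^{2} Z = Z^{3}$)
$y{\left(q,p \right)} = 216$ ($y{\left(q,p \right)} = - \left(-6\right)^{3} = \left(-1\right) \left(-216\right) = 216$)
$- y{\left(124,-45 \right)} = \left(-1\right) 216 = -216$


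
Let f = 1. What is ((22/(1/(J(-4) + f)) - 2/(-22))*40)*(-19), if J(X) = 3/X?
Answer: -46740/11 ≈ -4249.1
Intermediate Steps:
((22/(1/(J(-4) + f)) - 2/(-22))*40)*(-19) = ((22/(1/(3/(-4) + 1)) - 2/(-22))*40)*(-19) = ((22/(1/(3*(-¼) + 1)) - 2*(-1/22))*40)*(-19) = ((22/(1/(-¾ + 1)) + 1/11)*40)*(-19) = ((22/(1/(¼)) + 1/11)*40)*(-19) = ((22/4 + 1/11)*40)*(-19) = ((22*(¼) + 1/11)*40)*(-19) = ((11/2 + 1/11)*40)*(-19) = ((123/22)*40)*(-19) = (2460/11)*(-19) = -46740/11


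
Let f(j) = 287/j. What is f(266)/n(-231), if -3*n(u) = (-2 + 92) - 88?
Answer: -123/76 ≈ -1.6184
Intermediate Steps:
n(u) = -⅔ (n(u) = -((-2 + 92) - 88)/3 = -(90 - 88)/3 = -⅓*2 = -⅔)
f(266)/n(-231) = (287/266)/(-⅔) = (287*(1/266))*(-3/2) = (41/38)*(-3/2) = -123/76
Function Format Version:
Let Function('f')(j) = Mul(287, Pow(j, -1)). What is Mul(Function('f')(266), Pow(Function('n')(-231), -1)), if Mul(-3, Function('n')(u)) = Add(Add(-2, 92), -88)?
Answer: Rational(-123, 76) ≈ -1.6184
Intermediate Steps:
Function('n')(u) = Rational(-2, 3) (Function('n')(u) = Mul(Rational(-1, 3), Add(Add(-2, 92), -88)) = Mul(Rational(-1, 3), Add(90, -88)) = Mul(Rational(-1, 3), 2) = Rational(-2, 3))
Mul(Function('f')(266), Pow(Function('n')(-231), -1)) = Mul(Mul(287, Pow(266, -1)), Pow(Rational(-2, 3), -1)) = Mul(Mul(287, Rational(1, 266)), Rational(-3, 2)) = Mul(Rational(41, 38), Rational(-3, 2)) = Rational(-123, 76)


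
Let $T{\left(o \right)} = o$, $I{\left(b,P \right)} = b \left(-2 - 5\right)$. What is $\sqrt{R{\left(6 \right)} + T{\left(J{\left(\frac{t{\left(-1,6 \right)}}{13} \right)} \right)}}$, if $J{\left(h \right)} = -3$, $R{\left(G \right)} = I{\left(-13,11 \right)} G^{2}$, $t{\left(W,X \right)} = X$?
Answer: $\sqrt{3273} \approx 57.21$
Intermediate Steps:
$I{\left(b,P \right)} = - 7 b$ ($I{\left(b,P \right)} = b \left(-7\right) = - 7 b$)
$R{\left(G \right)} = 91 G^{2}$ ($R{\left(G \right)} = \left(-7\right) \left(-13\right) G^{2} = 91 G^{2}$)
$\sqrt{R{\left(6 \right)} + T{\left(J{\left(\frac{t{\left(-1,6 \right)}}{13} \right)} \right)}} = \sqrt{91 \cdot 6^{2} - 3} = \sqrt{91 \cdot 36 - 3} = \sqrt{3276 - 3} = \sqrt{3273}$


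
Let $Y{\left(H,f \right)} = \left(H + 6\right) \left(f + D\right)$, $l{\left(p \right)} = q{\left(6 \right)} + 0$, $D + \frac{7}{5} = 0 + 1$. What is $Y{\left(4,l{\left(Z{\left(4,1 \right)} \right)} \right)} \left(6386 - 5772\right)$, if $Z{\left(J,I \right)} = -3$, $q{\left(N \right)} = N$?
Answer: $34384$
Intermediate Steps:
$D = - \frac{2}{5}$ ($D = - \frac{7}{5} + \left(0 + 1\right) = - \frac{7}{5} + 1 = - \frac{2}{5} \approx -0.4$)
$l{\left(p \right)} = 6$ ($l{\left(p \right)} = 6 + 0 = 6$)
$Y{\left(H,f \right)} = \left(6 + H\right) \left(- \frac{2}{5} + f\right)$ ($Y{\left(H,f \right)} = \left(H + 6\right) \left(f - \frac{2}{5}\right) = \left(6 + H\right) \left(- \frac{2}{5} + f\right)$)
$Y{\left(4,l{\left(Z{\left(4,1 \right)} \right)} \right)} \left(6386 - 5772\right) = \left(- \frac{12}{5} + 6 \cdot 6 - \frac{8}{5} + 4 \cdot 6\right) \left(6386 - 5772\right) = \left(- \frac{12}{5} + 36 - \frac{8}{5} + 24\right) 614 = 56 \cdot 614 = 34384$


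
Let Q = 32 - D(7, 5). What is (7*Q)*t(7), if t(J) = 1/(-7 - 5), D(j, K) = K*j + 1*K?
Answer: 14/3 ≈ 4.6667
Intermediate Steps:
D(j, K) = K + K*j (D(j, K) = K*j + K = K + K*j)
t(J) = -1/12 (t(J) = 1/(-12) = -1/12)
Q = -8 (Q = 32 - 5*(1 + 7) = 32 - 5*8 = 32 - 1*40 = 32 - 40 = -8)
(7*Q)*t(7) = (7*(-8))*(-1/12) = -56*(-1/12) = 14/3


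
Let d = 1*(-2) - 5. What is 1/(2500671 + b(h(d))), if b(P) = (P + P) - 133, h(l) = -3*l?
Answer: 1/2500580 ≈ 3.9991e-7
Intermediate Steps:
d = -7 (d = -2 - 5 = -7)
b(P) = -133 + 2*P (b(P) = 2*P - 133 = -133 + 2*P)
1/(2500671 + b(h(d))) = 1/(2500671 + (-133 + 2*(-3*(-7)))) = 1/(2500671 + (-133 + 2*21)) = 1/(2500671 + (-133 + 42)) = 1/(2500671 - 91) = 1/2500580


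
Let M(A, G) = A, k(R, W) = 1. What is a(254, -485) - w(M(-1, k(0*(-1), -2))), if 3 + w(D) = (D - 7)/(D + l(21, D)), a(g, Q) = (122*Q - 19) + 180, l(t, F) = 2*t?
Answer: -2419238/41 ≈ -59006.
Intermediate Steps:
a(g, Q) = 161 + 122*Q (a(g, Q) = (-19 + 122*Q) + 180 = 161 + 122*Q)
w(D) = -3 + (-7 + D)/(42 + D) (w(D) = -3 + (D - 7)/(D + 2*21) = -3 + (-7 + D)/(D + 42) = -3 + (-7 + D)/(42 + D))
a(254, -485) - w(M(-1, k(0*(-1), -2))) = (161 + 122*(-485)) - (-133 - 2*(-1))/(42 - 1) = (161 - 59170) - (-133 + 2)/41 = -59009 - (-131)/41 = -59009 - 1*(-131/41) = -59009 + 131/41 = -2419238/41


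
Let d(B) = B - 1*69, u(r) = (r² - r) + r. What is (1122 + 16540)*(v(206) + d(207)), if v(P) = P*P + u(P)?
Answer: 1501446620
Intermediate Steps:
u(r) = r²
d(B) = -69 + B (d(B) = B - 69 = -69 + B)
v(P) = 2*P² (v(P) = P*P + P² = P² + P² = 2*P²)
(1122 + 16540)*(v(206) + d(207)) = (1122 + 16540)*(2*206² + (-69 + 207)) = 17662*(2*42436 + 138) = 17662*(84872 + 138) = 17662*85010 = 1501446620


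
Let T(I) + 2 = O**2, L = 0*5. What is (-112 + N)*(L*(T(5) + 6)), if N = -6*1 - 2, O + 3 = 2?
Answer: 0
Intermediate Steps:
O = -1 (O = -3 + 2 = -1)
L = 0
N = -8 (N = -6 - 2 = -8)
T(I) = -1 (T(I) = -2 + (-1)**2 = -2 + 1 = -1)
(-112 + N)*(L*(T(5) + 6)) = (-112 - 8)*(0*(-1 + 6)) = -0*5 = -120*0 = 0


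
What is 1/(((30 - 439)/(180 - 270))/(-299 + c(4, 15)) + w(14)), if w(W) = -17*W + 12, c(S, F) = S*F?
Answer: -21510/4861669 ≈ -0.0044244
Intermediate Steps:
c(S, F) = F*S
w(W) = 12 - 17*W
1/(((30 - 439)/(180 - 270))/(-299 + c(4, 15)) + w(14)) = 1/(((30 - 439)/(180 - 270))/(-299 + 15*4) + (12 - 17*14)) = 1/((-409/(-90))/(-299 + 60) + (12 - 238)) = 1/(-409*(-1/90)/(-239) - 226) = 1/((409/90)*(-1/239) - 226) = 1/(-409/21510 - 226) = 1/(-4861669/21510) = -21510/4861669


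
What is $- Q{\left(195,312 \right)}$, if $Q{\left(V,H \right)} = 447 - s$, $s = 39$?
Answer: $-408$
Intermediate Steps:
$Q{\left(V,H \right)} = 408$ ($Q{\left(V,H \right)} = 447 - 39 = 408$)
$- Q{\left(195,312 \right)} = \left(-1\right) 408 = -408$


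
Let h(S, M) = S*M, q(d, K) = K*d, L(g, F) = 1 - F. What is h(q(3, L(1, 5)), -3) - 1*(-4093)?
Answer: 4129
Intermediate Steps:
h(S, M) = M*S
h(q(3, L(1, 5)), -3) - 1*(-4093) = -3*(1 - 1*5)*3 - 1*(-4093) = -3*(1 - 5)*3 + 4093 = -(-12)*3 + 4093 = -3*(-12) + 4093 = 36 + 4093 = 4129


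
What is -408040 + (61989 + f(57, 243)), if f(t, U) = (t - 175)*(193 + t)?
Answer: -375551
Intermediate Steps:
f(t, U) = (-175 + t)*(193 + t)
-408040 + (61989 + f(57, 243)) = -408040 + (61989 + (-33775 + 57² + 18*57)) = -408040 + (61989 + (-33775 + 3249 + 1026)) = -408040 + (61989 - 29500) = -408040 + 32489 = -375551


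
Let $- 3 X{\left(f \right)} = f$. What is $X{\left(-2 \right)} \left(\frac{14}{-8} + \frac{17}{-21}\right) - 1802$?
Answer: $- \frac{227267}{126} \approx -1803.7$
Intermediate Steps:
$X{\left(f \right)} = - \frac{f}{3}$
$X{\left(-2 \right)} \left(\frac{14}{-8} + \frac{17}{-21}\right) - 1802 = \left(- \frac{1}{3}\right) \left(-2\right) \left(\frac{14}{-8} + \frac{17}{-21}\right) - 1802 = \frac{2 \left(14 \left(- \frac{1}{8}\right) + 17 \left(- \frac{1}{21}\right)\right)}{3} - 1802 = \frac{2 \left(- \frac{7}{4} - \frac{17}{21}\right)}{3} - 1802 = \frac{2}{3} \left(- \frac{215}{84}\right) - 1802 = - \frac{215}{126} - 1802 = - \frac{227267}{126}$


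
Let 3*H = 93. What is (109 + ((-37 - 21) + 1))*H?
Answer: 1612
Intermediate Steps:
H = 31 (H = (⅓)*93 = 31)
(109 + ((-37 - 21) + 1))*H = (109 + ((-37 - 21) + 1))*31 = (109 + (-58 + 1))*31 = (109 - 57)*31 = 52*31 = 1612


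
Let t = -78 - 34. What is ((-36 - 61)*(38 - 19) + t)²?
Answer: 3822025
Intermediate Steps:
t = -112
((-36 - 61)*(38 - 19) + t)² = ((-36 - 61)*(38 - 19) - 112)² = (-97*19 - 112)² = (-1843 - 112)² = (-1955)² = 3822025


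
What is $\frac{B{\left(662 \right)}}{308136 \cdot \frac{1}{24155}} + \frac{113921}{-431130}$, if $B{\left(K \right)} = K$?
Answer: $\frac{571577377337}{11070556140} \approx 51.63$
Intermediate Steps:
$\frac{B{\left(662 \right)}}{308136 \cdot \frac{1}{24155}} + \frac{113921}{-431130} = \frac{662}{308136 \cdot \frac{1}{24155}} + \frac{113921}{-431130} = \frac{662}{308136 \cdot \frac{1}{24155}} + 113921 \left(- \frac{1}{431130}\right) = \frac{662}{\frac{308136}{24155}} - \frac{113921}{431130} = 662 \cdot \frac{24155}{308136} - \frac{113921}{431130} = \frac{7995305}{154068} - \frac{113921}{431130} = \frac{571577377337}{11070556140}$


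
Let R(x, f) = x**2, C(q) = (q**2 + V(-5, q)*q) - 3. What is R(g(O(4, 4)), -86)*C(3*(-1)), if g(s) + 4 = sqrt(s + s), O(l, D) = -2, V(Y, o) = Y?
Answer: 252 - 336*I ≈ 252.0 - 336.0*I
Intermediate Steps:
g(s) = -4 + sqrt(2)*sqrt(s) (g(s) = -4 + sqrt(s + s) = -4 + sqrt(2*s) = -4 + sqrt(2)*sqrt(s))
C(q) = -3 + q**2 - 5*q (C(q) = (q**2 - 5*q) - 3 = -3 + q**2 - 5*q)
R(g(O(4, 4)), -86)*C(3*(-1)) = (-4 + sqrt(2)*sqrt(-2))**2*(-3 + (3*(-1))**2 - 15*(-1)) = (-4 + sqrt(2)*(I*sqrt(2)))**2*(-3 + (-3)**2 - 5*(-3)) = (-4 + 2*I)**2*(-3 + 9 + 15) = (-4 + 2*I)**2*21 = 21*(-4 + 2*I)**2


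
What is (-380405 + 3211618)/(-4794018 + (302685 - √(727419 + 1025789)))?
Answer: -12715920376929/20172070363681 + 5662426*√438302/20172070363681 ≈ -0.63019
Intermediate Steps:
(-380405 + 3211618)/(-4794018 + (302685 - √(727419 + 1025789))) = 2831213/(-4794018 + (302685 - √1753208)) = 2831213/(-4794018 + (302685 - 2*√438302)) = 2831213/(-4491333 - 2*√438302)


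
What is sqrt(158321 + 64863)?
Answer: 4*sqrt(13949) ≈ 472.42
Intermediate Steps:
sqrt(158321 + 64863) = sqrt(223184) = 4*sqrt(13949)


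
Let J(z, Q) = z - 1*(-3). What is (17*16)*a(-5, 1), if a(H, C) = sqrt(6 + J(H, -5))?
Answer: 544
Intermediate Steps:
J(z, Q) = 3 + z (J(z, Q) = z + 3 = 3 + z)
a(H, C) = sqrt(9 + H) (a(H, C) = sqrt(6 + (3 + H)) = sqrt(9 + H))
(17*16)*a(-5, 1) = (17*16)*sqrt(9 - 5) = 272*sqrt(4) = 272*2 = 544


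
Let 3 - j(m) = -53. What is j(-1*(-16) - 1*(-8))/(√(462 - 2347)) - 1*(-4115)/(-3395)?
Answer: -823/679 - 56*I*√1885/1885 ≈ -1.2121 - 1.2898*I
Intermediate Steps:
j(m) = 56 (j(m) = 3 - 1*(-53) = 3 + 53 = 56)
j(-1*(-16) - 1*(-8))/(√(462 - 2347)) - 1*(-4115)/(-3395) = 56/(√(462 - 2347)) - 1*(-4115)/(-3395) = 56/(√(-1885)) + 4115*(-1/3395) = 56/((I*√1885)) - 823/679 = 56*(-I*√1885/1885) - 823/679 = -56*I*√1885/1885 - 823/679 = -823/679 - 56*I*√1885/1885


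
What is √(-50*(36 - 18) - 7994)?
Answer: I*√8894 ≈ 94.308*I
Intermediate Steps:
√(-50*(36 - 18) - 7994) = √(-50*18 - 7994) = √(-900 - 7994) = √(-8894) = I*√8894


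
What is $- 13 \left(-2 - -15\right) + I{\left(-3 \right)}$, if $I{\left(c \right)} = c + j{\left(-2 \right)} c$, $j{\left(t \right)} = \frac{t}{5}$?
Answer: $- \frac{854}{5} \approx -170.8$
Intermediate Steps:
$j{\left(t \right)} = \frac{t}{5}$ ($j{\left(t \right)} = t \frac{1}{5} = \frac{t}{5}$)
$I{\left(c \right)} = \frac{3 c}{5}$ ($I{\left(c \right)} = c + \frac{1}{5} \left(-2\right) c = c - \frac{2 c}{5} = \frac{3 c}{5}$)
$- 13 \left(-2 - -15\right) + I{\left(-3 \right)} = - 13 \left(-2 - -15\right) + \frac{3}{5} \left(-3\right) = - 13 \left(-2 + 15\right) - \frac{9}{5} = \left(-13\right) 13 - \frac{9}{5} = -169 - \frac{9}{5} = - \frac{854}{5}$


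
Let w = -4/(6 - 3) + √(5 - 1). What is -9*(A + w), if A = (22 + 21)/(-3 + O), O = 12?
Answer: -49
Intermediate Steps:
A = 43/9 (A = (22 + 21)/(-3 + 12) = 43/9 ≈ 4.7778)
w = ⅔ (w = -4/3 + √4 = -4*⅓ + 2 = -4/3 + 2 = ⅔ ≈ 0.66667)
-9*(A + w) = -9*(43/9 + ⅔) = -9*49/9 = -49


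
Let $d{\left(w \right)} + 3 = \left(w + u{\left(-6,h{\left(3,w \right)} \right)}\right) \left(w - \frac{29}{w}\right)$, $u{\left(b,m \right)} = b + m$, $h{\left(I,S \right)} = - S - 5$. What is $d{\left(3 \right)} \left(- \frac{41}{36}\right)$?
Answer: $- \frac{8651}{108} \approx -80.102$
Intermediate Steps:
$h{\left(I,S \right)} = -5 - S$
$d{\left(w \right)} = -3 - 11 w + \frac{319}{w}$ ($d{\left(w \right)} = -3 + \left(w - \left(11 + w\right)\right) \left(w - \frac{29}{w}\right) = -3 - 11 \left(w - \frac{29}{w}\right) = -3 - \left(- \frac{319}{w} + 11 w\right) = -3 - 11 w + \frac{319}{w}$)
$d{\left(3 \right)} \left(- \frac{41}{36}\right) = \left(-3 - 33 + \frac{319}{3}\right) \left(- \frac{41}{36}\right) = \frac{211}{3} \left(- \frac{41}{36}\right) = - \frac{8651}{108}$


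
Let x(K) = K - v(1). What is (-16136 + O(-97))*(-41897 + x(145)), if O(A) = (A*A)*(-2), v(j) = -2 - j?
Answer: 1459294546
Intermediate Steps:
O(A) = -2*A**2 (O(A) = A**2*(-2) = -2*A**2)
x(K) = 3 + K (x(K) = K - (-2 - 1*1) = K - (-2 - 1) = K - 1*(-3) = K + 3 = 3 + K)
(-16136 + O(-97))*(-41897 + x(145)) = (-16136 - 2*(-97)**2)*(-41897 + (3 + 145)) = (-16136 - 2*9409)*(-41897 + 148) = (-16136 - 18818)*(-41749) = -34954*(-41749) = 1459294546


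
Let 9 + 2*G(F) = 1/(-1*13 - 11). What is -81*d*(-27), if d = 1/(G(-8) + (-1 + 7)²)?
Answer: 104976/1511 ≈ 69.474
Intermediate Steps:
G(F) = -217/48 (G(F) = -9/2 + 1/(2*(-1*13 - 11)) = -9/2 + 1/(2*(-13 - 11)) = -9/2 + (½)/(-24) = -9/2 + (½)*(-1/24) = -9/2 - 1/48 = -217/48)
d = 48/1511 (d = 1/(-217/48 + (-1 + 7)²) = 1/(-217/48 + 6²) = 1/(-217/48 + 36) = 1/(1511/48) = 48/1511 ≈ 0.031767)
-81*d*(-27) = -81*48/1511*(-27) = -3888/1511*(-27) = 104976/1511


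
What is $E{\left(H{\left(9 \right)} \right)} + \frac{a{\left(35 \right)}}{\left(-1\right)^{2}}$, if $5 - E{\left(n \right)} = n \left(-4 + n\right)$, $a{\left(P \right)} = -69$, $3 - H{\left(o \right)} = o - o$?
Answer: $-61$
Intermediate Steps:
$H{\left(o \right)} = 3$ ($H{\left(o \right)} = 3 - \left(o - o\right) = 3 - 0 = 3 + 0 = 3$)
$E{\left(n \right)} = 5 - n \left(-4 + n\right)$
$E{\left(H{\left(9 \right)} \right)} + \frac{a{\left(35 \right)}}{\left(-1\right)^{2}} = \left(5 - 3^{2} + 4 \cdot 3\right) - \frac{69}{\left(-1\right)^{2}} = \left(5 - 9 + 12\right) - \frac{69}{1} = \left(5 - 9 + 12\right) - 69 = 8 - 69 = -61$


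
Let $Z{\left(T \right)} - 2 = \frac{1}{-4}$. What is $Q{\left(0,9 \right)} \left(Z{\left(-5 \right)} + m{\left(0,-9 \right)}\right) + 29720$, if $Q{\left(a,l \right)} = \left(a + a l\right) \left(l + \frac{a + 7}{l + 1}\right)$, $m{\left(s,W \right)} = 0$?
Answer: $29720$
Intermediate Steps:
$Z{\left(T \right)} = \frac{7}{4}$ ($Z{\left(T \right)} = 2 + \frac{1}{-4} = 2 - \frac{1}{4} = \frac{7}{4}$)
$Q{\left(a,l \right)} = \left(a + a l\right) \left(l + \frac{7 + a}{1 + l}\right)$
$Q{\left(0,9 \right)} \left(Z{\left(-5 \right)} + m{\left(0,-9 \right)}\right) + 29720 = 0 \left(7 + 0 + 9 + 9^{2}\right) \left(\frac{7}{4} + 0\right) + 29720 = 0 \left(7 + 0 + 9 + 81\right) \frac{7}{4} + 29720 = 0 \cdot 97 \cdot \frac{7}{4} + 29720 = 0 \cdot \frac{7}{4} + 29720 = 0 + 29720 = 29720$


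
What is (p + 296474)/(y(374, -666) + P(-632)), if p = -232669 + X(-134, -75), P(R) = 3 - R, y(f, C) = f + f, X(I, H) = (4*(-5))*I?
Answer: 66485/1383 ≈ 48.073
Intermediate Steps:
X(I, H) = -20*I
y(f, C) = 2*f
p = -229989 (p = -232669 - 20*(-134) = -232669 + 2680 = -229989)
(p + 296474)/(y(374, -666) + P(-632)) = (-229989 + 296474)/(2*374 + (3 - 1*(-632))) = 66485/(748 + (3 + 632)) = 66485/(748 + 635) = 66485/1383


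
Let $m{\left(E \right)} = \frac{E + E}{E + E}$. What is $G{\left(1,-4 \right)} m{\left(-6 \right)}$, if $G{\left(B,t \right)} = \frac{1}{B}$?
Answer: $1$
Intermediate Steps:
$m{\left(E \right)} = 1$ ($m{\left(E \right)} = \frac{2 E}{2 E} = 2 E \frac{1}{2 E} = 1$)
$G{\left(1,-4 \right)} m{\left(-6 \right)} = 1^{-1} \cdot 1 = 1 \cdot 1 = 1$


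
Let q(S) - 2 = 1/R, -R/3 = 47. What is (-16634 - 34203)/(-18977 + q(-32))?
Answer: 7168017/2675476 ≈ 2.6792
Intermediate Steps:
R = -141 (R = -3*47 = -141)
q(S) = 281/141 (q(S) = 2 + 1/(-141) = 2 - 1/141 = 281/141)
(-16634 - 34203)/(-18977 + q(-32)) = (-16634 - 34203)/(-18977 + 281/141) = -50837/(-2675476/141) = -50837*(-141/2675476) = 7168017/2675476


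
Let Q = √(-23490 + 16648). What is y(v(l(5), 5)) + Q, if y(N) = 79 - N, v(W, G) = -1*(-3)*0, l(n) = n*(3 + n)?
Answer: 79 + I*√6842 ≈ 79.0 + 82.716*I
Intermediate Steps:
Q = I*√6842 (Q = √(-6842) = I*√6842 ≈ 82.716*I)
v(W, G) = 0 (v(W, G) = 3*0 = 0)
y(v(l(5), 5)) + Q = (79 - 1*0) + I*√6842 = (79 + 0) + I*√6842 = 79 + I*√6842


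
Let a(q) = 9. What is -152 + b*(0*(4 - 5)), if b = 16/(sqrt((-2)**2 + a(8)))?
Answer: -152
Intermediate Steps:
b = 16*sqrt(13)/13 (b = 16/(sqrt((-2)**2 + 9)) = 16/(sqrt(4 + 9)) = 16/(sqrt(13)) = 16*(sqrt(13)/13) = 16*sqrt(13)/13 ≈ 4.4376)
-152 + b*(0*(4 - 5)) = -152 + (16*sqrt(13)/13)*(0*(4 - 5)) = -152 + (16*sqrt(13)/13)*(0*(-1)) = -152 + (16*sqrt(13)/13)*0 = -152 + 0 = -152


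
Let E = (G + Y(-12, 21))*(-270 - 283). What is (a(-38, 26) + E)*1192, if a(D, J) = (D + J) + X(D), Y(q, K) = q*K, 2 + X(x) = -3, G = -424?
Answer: 445582712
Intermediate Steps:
X(x) = -5 (X(x) = -2 - 3 = -5)
Y(q, K) = K*q
a(D, J) = -5 + D + J (a(D, J) = (D + J) - 5 = -5 + D + J)
E = 373828 (E = (-424 + 21*(-12))*(-270 - 283) = (-424 - 252)*(-553) = -676*(-553) = 373828)
(a(-38, 26) + E)*1192 = ((-5 - 38 + 26) + 373828)*1192 = (-17 + 373828)*1192 = 373811*1192 = 445582712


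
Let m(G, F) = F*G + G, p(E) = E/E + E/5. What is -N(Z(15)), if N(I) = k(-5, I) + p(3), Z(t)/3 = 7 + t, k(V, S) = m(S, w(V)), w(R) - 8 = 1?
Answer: -3308/5 ≈ -661.60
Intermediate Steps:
w(R) = 9 (w(R) = 8 + 1 = 9)
p(E) = 1 + E/5 (p(E) = 1 + E*(⅕) = 1 + E/5)
m(G, F) = G + F*G
k(V, S) = 10*S (k(V, S) = S*(1 + 9) = S*10 = 10*S)
Z(t) = 21 + 3*t (Z(t) = 3*(7 + t) = 21 + 3*t)
N(I) = 8/5 + 10*I (N(I) = 10*I + (1 + (⅕)*3) = 10*I + (1 + ⅗) = 10*I + 8/5 = 8/5 + 10*I)
-N(Z(15)) = -(8/5 + 10*(21 + 3*15)) = -(8/5 + 10*(21 + 45)) = -(8/5 + 10*66) = -(8/5 + 660) = -1*3308/5 = -3308/5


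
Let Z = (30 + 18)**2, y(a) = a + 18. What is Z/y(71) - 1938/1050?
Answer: 374453/15575 ≈ 24.042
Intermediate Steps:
y(a) = 18 + a
Z = 2304 (Z = 48**2 = 2304)
Z/y(71) - 1938/1050 = 2304/(18 + 71) - 1938/1050 = 2304/89 - 1938*1/1050 = 2304*(1/89) - 323/175 = 2304/89 - 323/175 = 374453/15575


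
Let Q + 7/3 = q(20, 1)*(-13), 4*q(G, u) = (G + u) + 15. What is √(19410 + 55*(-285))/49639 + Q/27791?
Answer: -358/83373 + 3*√415/49639 ≈ -0.0030628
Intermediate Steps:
q(G, u) = 15/4 + G/4 + u/4 (q(G, u) = ((G + u) + 15)/4 = (15 + G + u)/4 = 15/4 + G/4 + u/4)
Q = -358/3 (Q = -7/3 + (15/4 + (¼)*20 + (¼)*1)*(-13) = -7/3 + (15/4 + 5 + ¼)*(-13) = -7/3 + 9*(-13) = -7/3 - 117 = -358/3 ≈ -119.33)
√(19410 + 55*(-285))/49639 + Q/27791 = √(19410 + 55*(-285))/49639 - 358/3/27791 = √(19410 - 15675)*(1/49639) - 358/3*1/27791 = √3735*(1/49639) - 358/83373 = (3*√415)*(1/49639) - 358/83373 = 3*√415/49639 - 358/83373 = -358/83373 + 3*√415/49639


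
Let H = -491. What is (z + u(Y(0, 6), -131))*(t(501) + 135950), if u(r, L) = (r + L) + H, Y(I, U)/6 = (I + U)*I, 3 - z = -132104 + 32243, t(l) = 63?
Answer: 13498202146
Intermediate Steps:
z = 99864 (z = 3 - (-132104 + 32243) = 3 - 1*(-99861) = 3 + 99861 = 99864)
Y(I, U) = 6*I*(I + U) (Y(I, U) = 6*((I + U)*I) = 6*(I*(I + U)) = 6*I*(I + U))
u(r, L) = -491 + L + r (u(r, L) = (r + L) - 491 = (L + r) - 491 = -491 + L + r)
(z + u(Y(0, 6), -131))*(t(501) + 135950) = (99864 + (-491 - 131 + 6*0*(0 + 6)))*(63 + 135950) = (99864 + (-491 - 131 + 6*0*6))*136013 = (99864 + (-491 - 131 + 0))*136013 = (99864 - 622)*136013 = 99242*136013 = 13498202146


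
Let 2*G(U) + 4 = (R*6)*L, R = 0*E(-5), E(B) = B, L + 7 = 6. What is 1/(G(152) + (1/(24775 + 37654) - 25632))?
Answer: -62429/1600304985 ≈ -3.9011e-5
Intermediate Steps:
L = -1 (L = -7 + 6 = -1)
R = 0 (R = 0*(-5) = 0)
G(U) = -2 (G(U) = -2 + ((0*6)*(-1))/2 = -2 + (0*(-1))/2 = -2 + (½)*0 = -2 + 0 = -2)
1/(G(152) + (1/(24775 + 37654) - 25632)) = 1/(-2 + (1/(24775 + 37654) - 25632)) = 1/(-2 + (1/62429 - 25632)) = 1/(-2 - 1600180127/62429) = 1/(-1600304985/62429) = -62429/1600304985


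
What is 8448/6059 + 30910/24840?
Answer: 39713201/15050556 ≈ 2.6387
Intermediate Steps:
8448/6059 + 30910/24840 = 8448*(1/6059) + 30910*(1/24840) = 8448/6059 + 3091/2484 = 39713201/15050556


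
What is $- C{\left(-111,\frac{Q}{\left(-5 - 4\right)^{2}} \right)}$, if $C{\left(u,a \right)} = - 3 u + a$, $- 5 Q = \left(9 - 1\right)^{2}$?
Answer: $- \frac{134801}{405} \approx -332.84$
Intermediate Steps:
$Q = - \frac{64}{5}$ ($Q = - \frac{\left(9 - 1\right)^{2}}{5} = - \frac{8^{2}}{5} = \left(- \frac{1}{5}\right) 64 = - \frac{64}{5} \approx -12.8$)
$C{\left(u,a \right)} = a - 3 u$
$- C{\left(-111,\frac{Q}{\left(-5 - 4\right)^{2}} \right)} = - (- \frac{64}{5 \left(-5 - 4\right)^{2}} - -333) = - (- \frac{64}{5 \left(-9\right)^{2}} + 333) = - (- \frac{64}{5 \cdot 81} + 333) = - (\left(- \frac{64}{5}\right) \frac{1}{81} + 333) = - (- \frac{64}{405} + 333) = \left(-1\right) \frac{134801}{405} = - \frac{134801}{405}$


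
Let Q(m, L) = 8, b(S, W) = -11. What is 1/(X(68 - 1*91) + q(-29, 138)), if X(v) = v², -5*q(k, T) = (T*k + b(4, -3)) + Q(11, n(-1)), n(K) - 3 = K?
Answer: 1/1330 ≈ 0.00075188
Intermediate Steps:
n(K) = 3 + K
q(k, T) = ⅗ - T*k/5 (q(k, T) = -((T*k - 11) + 8)/5 = -((-11 + T*k) + 8)/5 = -(-3 + T*k)/5 = ⅗ - T*k/5)
1/(X(68 - 1*91) + q(-29, 138)) = 1/((68 - 1*91)² + (⅗ - ⅕*138*(-29))) = 1/((68 - 91)² + (⅗ + 4002/5)) = 1/((-23)² + 801) = 1/(529 + 801) = 1/1330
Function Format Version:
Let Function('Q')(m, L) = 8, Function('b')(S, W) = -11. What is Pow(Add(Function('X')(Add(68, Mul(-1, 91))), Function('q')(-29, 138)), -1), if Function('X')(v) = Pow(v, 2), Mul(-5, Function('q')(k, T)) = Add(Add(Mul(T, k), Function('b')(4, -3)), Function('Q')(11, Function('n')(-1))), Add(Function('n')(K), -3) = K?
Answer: Rational(1, 1330) ≈ 0.00075188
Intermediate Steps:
Function('n')(K) = Add(3, K)
Function('q')(k, T) = Add(Rational(3, 5), Mul(Rational(-1, 5), T, k)) (Function('q')(k, T) = Mul(Rational(-1, 5), Add(Add(Mul(T, k), -11), 8)) = Mul(Rational(-1, 5), Add(Add(-11, Mul(T, k)), 8)) = Mul(Rational(-1, 5), Add(-3, Mul(T, k))) = Add(Rational(3, 5), Mul(Rational(-1, 5), T, k)))
Pow(Add(Function('X')(Add(68, Mul(-1, 91))), Function('q')(-29, 138)), -1) = Pow(Add(Pow(Add(68, Mul(-1, 91)), 2), Add(Rational(3, 5), Mul(Rational(-1, 5), 138, -29))), -1) = Pow(Add(Pow(Add(68, -91), 2), Add(Rational(3, 5), Rational(4002, 5))), -1) = Pow(Add(Pow(-23, 2), 801), -1) = Pow(Add(529, 801), -1) = Pow(1330, -1) = Rational(1, 1330)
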